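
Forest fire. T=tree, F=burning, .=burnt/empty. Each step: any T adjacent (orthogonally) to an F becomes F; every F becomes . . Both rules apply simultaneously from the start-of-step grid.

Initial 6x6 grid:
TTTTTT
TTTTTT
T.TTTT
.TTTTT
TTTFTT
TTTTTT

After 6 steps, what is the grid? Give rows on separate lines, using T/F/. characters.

Step 1: 4 trees catch fire, 1 burn out
  TTTTTT
  TTTTTT
  T.TTTT
  .TTFTT
  TTF.FT
  TTTFTT
Step 2: 7 trees catch fire, 4 burn out
  TTTTTT
  TTTTTT
  T.TFTT
  .TF.FT
  TF...F
  TTF.FT
Step 3: 8 trees catch fire, 7 burn out
  TTTTTT
  TTTFTT
  T.F.FT
  .F...F
  F.....
  TF...F
Step 4: 5 trees catch fire, 8 burn out
  TTTFTT
  TTF.FT
  T....F
  ......
  ......
  F.....
Step 5: 4 trees catch fire, 5 burn out
  TTF.FT
  TF...F
  T.....
  ......
  ......
  ......
Step 6: 3 trees catch fire, 4 burn out
  TF...F
  F.....
  T.....
  ......
  ......
  ......

TF...F
F.....
T.....
......
......
......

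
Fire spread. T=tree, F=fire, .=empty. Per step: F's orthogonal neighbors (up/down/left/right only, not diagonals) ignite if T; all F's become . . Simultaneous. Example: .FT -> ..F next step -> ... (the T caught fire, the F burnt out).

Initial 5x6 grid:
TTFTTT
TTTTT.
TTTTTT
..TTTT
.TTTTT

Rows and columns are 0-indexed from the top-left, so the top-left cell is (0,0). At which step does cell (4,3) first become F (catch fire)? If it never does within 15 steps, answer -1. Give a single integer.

Step 1: cell (4,3)='T' (+3 fires, +1 burnt)
Step 2: cell (4,3)='T' (+5 fires, +3 burnt)
Step 3: cell (4,3)='T' (+6 fires, +5 burnt)
Step 4: cell (4,3)='T' (+4 fires, +6 burnt)
Step 5: cell (4,3)='F' (+4 fires, +4 burnt)
  -> target ignites at step 5
Step 6: cell (4,3)='.' (+2 fires, +4 burnt)
Step 7: cell (4,3)='.' (+1 fires, +2 burnt)
Step 8: cell (4,3)='.' (+0 fires, +1 burnt)
  fire out at step 8

5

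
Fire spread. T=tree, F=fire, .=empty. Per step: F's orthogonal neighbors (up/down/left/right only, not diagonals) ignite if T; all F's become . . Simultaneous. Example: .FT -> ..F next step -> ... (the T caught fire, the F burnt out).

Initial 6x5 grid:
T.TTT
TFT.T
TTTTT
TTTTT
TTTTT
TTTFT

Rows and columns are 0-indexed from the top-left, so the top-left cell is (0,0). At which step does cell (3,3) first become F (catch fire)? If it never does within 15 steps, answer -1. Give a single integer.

Step 1: cell (3,3)='T' (+6 fires, +2 burnt)
Step 2: cell (3,3)='F' (+9 fires, +6 burnt)
  -> target ignites at step 2
Step 3: cell (3,3)='.' (+7 fires, +9 burnt)
Step 4: cell (3,3)='.' (+3 fires, +7 burnt)
Step 5: cell (3,3)='.' (+1 fires, +3 burnt)
Step 6: cell (3,3)='.' (+0 fires, +1 burnt)
  fire out at step 6

2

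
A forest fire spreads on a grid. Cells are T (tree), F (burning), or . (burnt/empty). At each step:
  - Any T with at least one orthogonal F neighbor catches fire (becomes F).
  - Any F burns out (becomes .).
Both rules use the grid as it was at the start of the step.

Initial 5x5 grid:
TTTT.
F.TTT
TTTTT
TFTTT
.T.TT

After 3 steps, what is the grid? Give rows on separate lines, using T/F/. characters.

Step 1: 6 trees catch fire, 2 burn out
  FTTT.
  ..TTT
  FFTTT
  F.FTT
  .F.TT
Step 2: 3 trees catch fire, 6 burn out
  .FTT.
  ..TTT
  ..FTT
  ...FT
  ...TT
Step 3: 5 trees catch fire, 3 burn out
  ..FT.
  ..FTT
  ...FT
  ....F
  ...FT

..FT.
..FTT
...FT
....F
...FT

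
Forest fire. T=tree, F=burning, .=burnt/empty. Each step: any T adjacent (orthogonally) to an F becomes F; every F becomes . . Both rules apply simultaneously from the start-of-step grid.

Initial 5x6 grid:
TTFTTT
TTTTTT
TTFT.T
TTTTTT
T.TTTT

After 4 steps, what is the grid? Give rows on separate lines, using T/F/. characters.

Step 1: 6 trees catch fire, 2 burn out
  TF.FTT
  TTFTTT
  TF.F.T
  TTFTTT
  T.TTTT
Step 2: 8 trees catch fire, 6 burn out
  F...FT
  TF.FTT
  F....T
  TF.FTT
  T.FTTT
Step 3: 6 trees catch fire, 8 burn out
  .....F
  F...FT
  .....T
  F...FT
  T..FTT
Step 4: 4 trees catch fire, 6 burn out
  ......
  .....F
  .....T
  .....F
  F...FT

......
.....F
.....T
.....F
F...FT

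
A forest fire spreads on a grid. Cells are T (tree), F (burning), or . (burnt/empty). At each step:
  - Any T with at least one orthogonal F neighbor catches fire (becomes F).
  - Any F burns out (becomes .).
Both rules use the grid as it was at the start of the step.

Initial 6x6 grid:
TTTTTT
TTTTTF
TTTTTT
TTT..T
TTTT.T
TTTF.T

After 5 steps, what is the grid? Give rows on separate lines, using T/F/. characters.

Step 1: 5 trees catch fire, 2 burn out
  TTTTTF
  TTTTF.
  TTTTTF
  TTT..T
  TTTF.T
  TTF..T
Step 2: 6 trees catch fire, 5 burn out
  TTTTF.
  TTTF..
  TTTTF.
  TTT..F
  TTF..T
  TF...T
Step 3: 7 trees catch fire, 6 burn out
  TTTF..
  TTF...
  TTTF..
  TTF...
  TF...F
  F....T
Step 4: 6 trees catch fire, 7 burn out
  TTF...
  TF....
  TTF...
  TF....
  F.....
  .....F
Step 5: 4 trees catch fire, 6 burn out
  TF....
  F.....
  TF....
  F.....
  ......
  ......

TF....
F.....
TF....
F.....
......
......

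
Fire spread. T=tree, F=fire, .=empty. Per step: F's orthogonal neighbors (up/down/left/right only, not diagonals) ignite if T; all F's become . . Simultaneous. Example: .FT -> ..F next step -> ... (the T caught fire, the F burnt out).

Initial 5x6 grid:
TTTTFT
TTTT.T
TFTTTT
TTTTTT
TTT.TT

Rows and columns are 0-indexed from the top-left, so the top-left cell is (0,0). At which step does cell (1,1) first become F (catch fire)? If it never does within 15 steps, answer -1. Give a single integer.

Step 1: cell (1,1)='F' (+6 fires, +2 burnt)
  -> target ignites at step 1
Step 2: cell (1,1)='.' (+10 fires, +6 burnt)
Step 3: cell (1,1)='.' (+6 fires, +10 burnt)
Step 4: cell (1,1)='.' (+2 fires, +6 burnt)
Step 5: cell (1,1)='.' (+2 fires, +2 burnt)
Step 6: cell (1,1)='.' (+0 fires, +2 burnt)
  fire out at step 6

1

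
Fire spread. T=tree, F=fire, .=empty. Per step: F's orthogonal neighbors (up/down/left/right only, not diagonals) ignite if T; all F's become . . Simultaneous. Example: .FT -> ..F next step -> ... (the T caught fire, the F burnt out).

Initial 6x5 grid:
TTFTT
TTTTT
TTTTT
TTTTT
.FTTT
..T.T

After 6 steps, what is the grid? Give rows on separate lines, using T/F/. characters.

Step 1: 5 trees catch fire, 2 burn out
  TF.FT
  TTFTT
  TTTTT
  TFTTT
  ..FTT
  ..T.T
Step 2: 10 trees catch fire, 5 burn out
  F...F
  TF.FT
  TFFTT
  F.FTT
  ...FT
  ..F.T
Step 3: 6 trees catch fire, 10 burn out
  .....
  F...F
  F..FT
  ...FT
  ....F
  ....T
Step 4: 3 trees catch fire, 6 burn out
  .....
  .....
  ....F
  ....F
  .....
  ....F
Step 5: 0 trees catch fire, 3 burn out
  .....
  .....
  .....
  .....
  .....
  .....
Step 6: 0 trees catch fire, 0 burn out
  .....
  .....
  .....
  .....
  .....
  .....

.....
.....
.....
.....
.....
.....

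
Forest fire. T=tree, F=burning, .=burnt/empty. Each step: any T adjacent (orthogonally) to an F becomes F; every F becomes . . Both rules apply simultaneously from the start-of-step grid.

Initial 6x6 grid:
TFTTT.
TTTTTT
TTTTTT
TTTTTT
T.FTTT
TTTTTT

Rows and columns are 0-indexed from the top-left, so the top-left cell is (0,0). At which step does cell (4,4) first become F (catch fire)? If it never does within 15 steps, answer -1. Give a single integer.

Step 1: cell (4,4)='T' (+6 fires, +2 burnt)
Step 2: cell (4,4)='F' (+10 fires, +6 burnt)
  -> target ignites at step 2
Step 3: cell (4,4)='.' (+9 fires, +10 burnt)
Step 4: cell (4,4)='.' (+5 fires, +9 burnt)
Step 5: cell (4,4)='.' (+2 fires, +5 burnt)
Step 6: cell (4,4)='.' (+0 fires, +2 burnt)
  fire out at step 6

2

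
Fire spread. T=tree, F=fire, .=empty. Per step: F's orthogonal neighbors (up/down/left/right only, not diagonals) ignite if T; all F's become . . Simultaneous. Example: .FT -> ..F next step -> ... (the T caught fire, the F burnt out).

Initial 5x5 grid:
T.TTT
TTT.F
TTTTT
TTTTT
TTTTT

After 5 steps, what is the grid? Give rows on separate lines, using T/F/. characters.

Step 1: 2 trees catch fire, 1 burn out
  T.TTF
  TTT..
  TTTTF
  TTTTT
  TTTTT
Step 2: 3 trees catch fire, 2 burn out
  T.TF.
  TTT..
  TTTF.
  TTTTF
  TTTTT
Step 3: 4 trees catch fire, 3 burn out
  T.F..
  TTT..
  TTF..
  TTTF.
  TTTTF
Step 4: 4 trees catch fire, 4 burn out
  T....
  TTF..
  TF...
  TTF..
  TTTF.
Step 5: 4 trees catch fire, 4 burn out
  T....
  TF...
  F....
  TF...
  TTF..

T....
TF...
F....
TF...
TTF..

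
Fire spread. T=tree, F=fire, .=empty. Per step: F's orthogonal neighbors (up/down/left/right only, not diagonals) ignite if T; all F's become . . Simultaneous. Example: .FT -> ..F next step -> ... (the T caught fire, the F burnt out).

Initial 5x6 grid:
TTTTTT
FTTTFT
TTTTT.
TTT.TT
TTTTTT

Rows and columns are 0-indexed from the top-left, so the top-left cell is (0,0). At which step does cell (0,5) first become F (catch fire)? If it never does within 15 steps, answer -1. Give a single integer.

Step 1: cell (0,5)='T' (+7 fires, +2 burnt)
Step 2: cell (0,5)='F' (+8 fires, +7 burnt)
  -> target ignites at step 2
Step 3: cell (0,5)='.' (+6 fires, +8 burnt)
Step 4: cell (0,5)='.' (+4 fires, +6 burnt)
Step 5: cell (0,5)='.' (+1 fires, +4 burnt)
Step 6: cell (0,5)='.' (+0 fires, +1 burnt)
  fire out at step 6

2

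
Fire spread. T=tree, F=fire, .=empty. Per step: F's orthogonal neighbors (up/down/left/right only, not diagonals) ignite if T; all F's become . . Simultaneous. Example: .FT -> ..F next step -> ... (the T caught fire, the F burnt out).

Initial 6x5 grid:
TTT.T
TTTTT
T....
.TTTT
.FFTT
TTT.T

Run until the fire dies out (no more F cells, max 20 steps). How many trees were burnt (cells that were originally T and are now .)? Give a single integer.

Step 1: +5 fires, +2 burnt (F count now 5)
Step 2: +3 fires, +5 burnt (F count now 3)
Step 3: +2 fires, +3 burnt (F count now 2)
Step 4: +0 fires, +2 burnt (F count now 0)
Fire out after step 4
Initially T: 20, now '.': 20
Total burnt (originally-T cells now '.'): 10

Answer: 10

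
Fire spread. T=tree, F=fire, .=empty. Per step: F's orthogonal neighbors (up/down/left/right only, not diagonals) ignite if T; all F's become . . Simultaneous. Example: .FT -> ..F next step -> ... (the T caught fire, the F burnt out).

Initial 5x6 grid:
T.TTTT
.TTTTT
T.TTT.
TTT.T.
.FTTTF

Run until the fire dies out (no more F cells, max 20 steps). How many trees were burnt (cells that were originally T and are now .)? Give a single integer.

Answer: 20

Derivation:
Step 1: +3 fires, +2 burnt (F count now 3)
Step 2: +4 fires, +3 burnt (F count now 4)
Step 3: +3 fires, +4 burnt (F count now 3)
Step 4: +3 fires, +3 burnt (F count now 3)
Step 5: +5 fires, +3 burnt (F count now 5)
Step 6: +2 fires, +5 burnt (F count now 2)
Step 7: +0 fires, +2 burnt (F count now 0)
Fire out after step 7
Initially T: 21, now '.': 29
Total burnt (originally-T cells now '.'): 20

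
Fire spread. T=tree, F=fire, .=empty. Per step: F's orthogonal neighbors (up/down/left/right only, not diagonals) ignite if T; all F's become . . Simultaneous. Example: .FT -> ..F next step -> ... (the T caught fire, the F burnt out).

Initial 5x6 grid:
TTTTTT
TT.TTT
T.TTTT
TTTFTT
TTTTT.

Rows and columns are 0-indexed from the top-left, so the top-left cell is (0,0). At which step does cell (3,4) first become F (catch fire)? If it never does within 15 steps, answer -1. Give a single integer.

Step 1: cell (3,4)='F' (+4 fires, +1 burnt)
  -> target ignites at step 1
Step 2: cell (3,4)='.' (+7 fires, +4 burnt)
Step 3: cell (3,4)='.' (+5 fires, +7 burnt)
Step 4: cell (3,4)='.' (+5 fires, +5 burnt)
Step 5: cell (3,4)='.' (+3 fires, +5 burnt)
Step 6: cell (3,4)='.' (+2 fires, +3 burnt)
Step 7: cell (3,4)='.' (+0 fires, +2 burnt)
  fire out at step 7

1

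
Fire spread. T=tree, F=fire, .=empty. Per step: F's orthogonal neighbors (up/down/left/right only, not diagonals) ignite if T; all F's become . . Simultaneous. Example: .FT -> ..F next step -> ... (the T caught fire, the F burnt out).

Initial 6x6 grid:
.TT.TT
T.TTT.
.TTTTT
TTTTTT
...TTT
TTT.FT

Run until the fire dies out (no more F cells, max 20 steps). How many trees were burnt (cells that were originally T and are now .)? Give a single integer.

Answer: 22

Derivation:
Step 1: +2 fires, +1 burnt (F count now 2)
Step 2: +3 fires, +2 burnt (F count now 3)
Step 3: +3 fires, +3 burnt (F count now 3)
Step 4: +4 fires, +3 burnt (F count now 4)
Step 5: +4 fires, +4 burnt (F count now 4)
Step 6: +4 fires, +4 burnt (F count now 4)
Step 7: +1 fires, +4 burnt (F count now 1)
Step 8: +1 fires, +1 burnt (F count now 1)
Step 9: +0 fires, +1 burnt (F count now 0)
Fire out after step 9
Initially T: 26, now '.': 32
Total burnt (originally-T cells now '.'): 22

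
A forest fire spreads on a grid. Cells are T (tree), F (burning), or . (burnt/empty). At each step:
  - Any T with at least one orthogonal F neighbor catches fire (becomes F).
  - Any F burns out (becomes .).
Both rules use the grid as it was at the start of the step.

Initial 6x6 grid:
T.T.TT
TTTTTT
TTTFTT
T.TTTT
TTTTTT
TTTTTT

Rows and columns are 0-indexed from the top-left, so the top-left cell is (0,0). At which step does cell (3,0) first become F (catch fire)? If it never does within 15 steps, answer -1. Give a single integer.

Step 1: cell (3,0)='T' (+4 fires, +1 burnt)
Step 2: cell (3,0)='T' (+7 fires, +4 burnt)
Step 3: cell (3,0)='T' (+9 fires, +7 burnt)
Step 4: cell (3,0)='F' (+7 fires, +9 burnt)
  -> target ignites at step 4
Step 5: cell (3,0)='.' (+4 fires, +7 burnt)
Step 6: cell (3,0)='.' (+1 fires, +4 burnt)
Step 7: cell (3,0)='.' (+0 fires, +1 burnt)
  fire out at step 7

4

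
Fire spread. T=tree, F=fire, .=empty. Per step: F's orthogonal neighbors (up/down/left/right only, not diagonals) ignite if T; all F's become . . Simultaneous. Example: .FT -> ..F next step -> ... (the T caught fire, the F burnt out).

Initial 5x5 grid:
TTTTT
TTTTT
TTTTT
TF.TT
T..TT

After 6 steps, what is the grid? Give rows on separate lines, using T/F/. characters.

Step 1: 2 trees catch fire, 1 burn out
  TTTTT
  TTTTT
  TFTTT
  F..TT
  T..TT
Step 2: 4 trees catch fire, 2 burn out
  TTTTT
  TFTTT
  F.FTT
  ...TT
  F..TT
Step 3: 4 trees catch fire, 4 burn out
  TFTTT
  F.FTT
  ...FT
  ...TT
  ...TT
Step 4: 5 trees catch fire, 4 burn out
  F.FTT
  ...FT
  ....F
  ...FT
  ...TT
Step 5: 4 trees catch fire, 5 burn out
  ...FT
  ....F
  .....
  ....F
  ...FT
Step 6: 2 trees catch fire, 4 burn out
  ....F
  .....
  .....
  .....
  ....F

....F
.....
.....
.....
....F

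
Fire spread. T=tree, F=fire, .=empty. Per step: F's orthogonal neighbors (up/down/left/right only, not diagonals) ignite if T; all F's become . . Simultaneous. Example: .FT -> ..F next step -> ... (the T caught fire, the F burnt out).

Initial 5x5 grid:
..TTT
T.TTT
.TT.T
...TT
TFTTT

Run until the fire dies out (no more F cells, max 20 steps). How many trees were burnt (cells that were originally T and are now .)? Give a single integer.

Step 1: +2 fires, +1 burnt (F count now 2)
Step 2: +1 fires, +2 burnt (F count now 1)
Step 3: +2 fires, +1 burnt (F count now 2)
Step 4: +1 fires, +2 burnt (F count now 1)
Step 5: +1 fires, +1 burnt (F count now 1)
Step 6: +1 fires, +1 burnt (F count now 1)
Step 7: +2 fires, +1 burnt (F count now 2)
Step 8: +2 fires, +2 burnt (F count now 2)
Step 9: +2 fires, +2 burnt (F count now 2)
Step 10: +1 fires, +2 burnt (F count now 1)
Step 11: +0 fires, +1 burnt (F count now 0)
Fire out after step 11
Initially T: 16, now '.': 24
Total burnt (originally-T cells now '.'): 15

Answer: 15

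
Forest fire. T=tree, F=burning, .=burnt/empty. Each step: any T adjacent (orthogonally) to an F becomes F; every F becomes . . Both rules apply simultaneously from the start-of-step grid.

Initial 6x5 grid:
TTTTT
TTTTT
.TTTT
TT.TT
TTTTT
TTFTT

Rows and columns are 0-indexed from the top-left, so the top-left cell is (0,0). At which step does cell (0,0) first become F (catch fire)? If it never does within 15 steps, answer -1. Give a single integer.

Step 1: cell (0,0)='T' (+3 fires, +1 burnt)
Step 2: cell (0,0)='T' (+4 fires, +3 burnt)
Step 3: cell (0,0)='T' (+4 fires, +4 burnt)
Step 4: cell (0,0)='T' (+4 fires, +4 burnt)
Step 5: cell (0,0)='T' (+4 fires, +4 burnt)
Step 6: cell (0,0)='T' (+5 fires, +4 burnt)
Step 7: cell (0,0)='F' (+3 fires, +5 burnt)
  -> target ignites at step 7
Step 8: cell (0,0)='.' (+0 fires, +3 burnt)
  fire out at step 8

7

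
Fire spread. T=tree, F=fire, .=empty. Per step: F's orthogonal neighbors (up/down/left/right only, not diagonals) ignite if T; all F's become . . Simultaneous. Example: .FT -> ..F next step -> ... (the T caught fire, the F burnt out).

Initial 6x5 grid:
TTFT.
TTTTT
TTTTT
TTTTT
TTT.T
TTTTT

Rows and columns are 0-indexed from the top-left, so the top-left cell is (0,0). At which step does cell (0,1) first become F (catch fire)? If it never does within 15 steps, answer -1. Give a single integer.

Step 1: cell (0,1)='F' (+3 fires, +1 burnt)
  -> target ignites at step 1
Step 2: cell (0,1)='.' (+4 fires, +3 burnt)
Step 3: cell (0,1)='.' (+5 fires, +4 burnt)
Step 4: cell (0,1)='.' (+5 fires, +5 burnt)
Step 5: cell (0,1)='.' (+4 fires, +5 burnt)
Step 6: cell (0,1)='.' (+4 fires, +4 burnt)
Step 7: cell (0,1)='.' (+2 fires, +4 burnt)
Step 8: cell (0,1)='.' (+0 fires, +2 burnt)
  fire out at step 8

1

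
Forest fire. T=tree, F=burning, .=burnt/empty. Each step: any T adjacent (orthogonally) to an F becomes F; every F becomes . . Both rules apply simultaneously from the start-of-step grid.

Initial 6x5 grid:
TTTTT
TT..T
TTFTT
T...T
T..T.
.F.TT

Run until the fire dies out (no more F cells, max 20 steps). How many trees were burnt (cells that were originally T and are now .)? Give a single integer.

Step 1: +2 fires, +2 burnt (F count now 2)
Step 2: +3 fires, +2 burnt (F count now 3)
Step 3: +5 fires, +3 burnt (F count now 5)
Step 4: +4 fires, +5 burnt (F count now 4)
Step 5: +1 fires, +4 burnt (F count now 1)
Step 6: +0 fires, +1 burnt (F count now 0)
Fire out after step 6
Initially T: 18, now '.': 27
Total burnt (originally-T cells now '.'): 15

Answer: 15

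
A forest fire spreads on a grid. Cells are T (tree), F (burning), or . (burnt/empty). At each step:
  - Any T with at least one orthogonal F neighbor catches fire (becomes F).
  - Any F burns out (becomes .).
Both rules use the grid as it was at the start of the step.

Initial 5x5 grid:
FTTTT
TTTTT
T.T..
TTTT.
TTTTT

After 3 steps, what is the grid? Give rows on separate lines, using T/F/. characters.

Step 1: 2 trees catch fire, 1 burn out
  .FTTT
  FTTTT
  T.T..
  TTTT.
  TTTTT
Step 2: 3 trees catch fire, 2 burn out
  ..FTT
  .FTTT
  F.T..
  TTTT.
  TTTTT
Step 3: 3 trees catch fire, 3 burn out
  ...FT
  ..FTT
  ..T..
  FTTT.
  TTTTT

...FT
..FTT
..T..
FTTT.
TTTTT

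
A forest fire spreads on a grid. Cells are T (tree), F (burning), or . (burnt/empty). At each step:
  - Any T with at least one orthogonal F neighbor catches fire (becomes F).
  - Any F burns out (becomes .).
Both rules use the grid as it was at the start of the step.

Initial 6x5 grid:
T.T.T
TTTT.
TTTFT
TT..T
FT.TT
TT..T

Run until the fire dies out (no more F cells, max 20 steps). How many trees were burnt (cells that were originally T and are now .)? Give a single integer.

Answer: 19

Derivation:
Step 1: +6 fires, +2 burnt (F count now 6)
Step 2: +6 fires, +6 burnt (F count now 6)
Step 3: +4 fires, +6 burnt (F count now 4)
Step 4: +3 fires, +4 burnt (F count now 3)
Step 5: +0 fires, +3 burnt (F count now 0)
Fire out after step 5
Initially T: 20, now '.': 29
Total burnt (originally-T cells now '.'): 19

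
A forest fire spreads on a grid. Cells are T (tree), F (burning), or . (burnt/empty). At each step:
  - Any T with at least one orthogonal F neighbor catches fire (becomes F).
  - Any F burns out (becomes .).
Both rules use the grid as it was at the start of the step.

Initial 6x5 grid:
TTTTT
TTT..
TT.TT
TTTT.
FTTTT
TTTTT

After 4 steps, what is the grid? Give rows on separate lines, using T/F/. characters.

Step 1: 3 trees catch fire, 1 burn out
  TTTTT
  TTT..
  TT.TT
  FTTT.
  .FTTT
  FTTTT
Step 2: 4 trees catch fire, 3 burn out
  TTTTT
  TTT..
  FT.TT
  .FTT.
  ..FTT
  .FTTT
Step 3: 5 trees catch fire, 4 burn out
  TTTTT
  FTT..
  .F.TT
  ..FT.
  ...FT
  ..FTT
Step 4: 5 trees catch fire, 5 burn out
  FTTTT
  .FT..
  ...TT
  ...F.
  ....F
  ...FT

FTTTT
.FT..
...TT
...F.
....F
...FT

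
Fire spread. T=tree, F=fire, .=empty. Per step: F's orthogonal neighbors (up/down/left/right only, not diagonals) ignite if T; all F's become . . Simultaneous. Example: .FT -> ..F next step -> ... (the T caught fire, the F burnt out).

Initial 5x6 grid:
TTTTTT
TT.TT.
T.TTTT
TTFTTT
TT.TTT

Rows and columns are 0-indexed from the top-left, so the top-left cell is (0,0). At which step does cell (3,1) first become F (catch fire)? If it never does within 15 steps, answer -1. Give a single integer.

Step 1: cell (3,1)='F' (+3 fires, +1 burnt)
  -> target ignites at step 1
Step 2: cell (3,1)='.' (+5 fires, +3 burnt)
Step 3: cell (3,1)='.' (+6 fires, +5 burnt)
Step 4: cell (3,1)='.' (+5 fires, +6 burnt)
Step 5: cell (3,1)='.' (+4 fires, +5 burnt)
Step 6: cell (3,1)='.' (+2 fires, +4 burnt)
Step 7: cell (3,1)='.' (+0 fires, +2 burnt)
  fire out at step 7

1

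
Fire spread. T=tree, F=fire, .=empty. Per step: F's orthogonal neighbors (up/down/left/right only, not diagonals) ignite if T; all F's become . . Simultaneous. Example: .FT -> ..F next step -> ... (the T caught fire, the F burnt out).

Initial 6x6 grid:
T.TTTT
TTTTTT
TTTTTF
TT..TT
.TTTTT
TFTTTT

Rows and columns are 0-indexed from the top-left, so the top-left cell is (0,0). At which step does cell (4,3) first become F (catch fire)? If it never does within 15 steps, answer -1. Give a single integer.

Step 1: cell (4,3)='T' (+6 fires, +2 burnt)
Step 2: cell (4,3)='T' (+8 fires, +6 burnt)
Step 3: cell (4,3)='F' (+9 fires, +8 burnt)
  -> target ignites at step 3
Step 4: cell (4,3)='.' (+4 fires, +9 burnt)
Step 5: cell (4,3)='.' (+2 fires, +4 burnt)
Step 6: cell (4,3)='.' (+1 fires, +2 burnt)
Step 7: cell (4,3)='.' (+0 fires, +1 burnt)
  fire out at step 7

3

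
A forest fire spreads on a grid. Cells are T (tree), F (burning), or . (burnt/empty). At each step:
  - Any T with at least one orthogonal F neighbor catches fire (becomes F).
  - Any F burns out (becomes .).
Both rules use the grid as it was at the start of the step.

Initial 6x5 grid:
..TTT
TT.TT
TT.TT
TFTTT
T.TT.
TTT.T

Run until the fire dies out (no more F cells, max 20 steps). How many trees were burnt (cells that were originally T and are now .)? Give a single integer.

Answer: 21

Derivation:
Step 1: +3 fires, +1 burnt (F count now 3)
Step 2: +5 fires, +3 burnt (F count now 5)
Step 3: +6 fires, +5 burnt (F count now 6)
Step 4: +3 fires, +6 burnt (F count now 3)
Step 5: +2 fires, +3 burnt (F count now 2)
Step 6: +2 fires, +2 burnt (F count now 2)
Step 7: +0 fires, +2 burnt (F count now 0)
Fire out after step 7
Initially T: 22, now '.': 29
Total burnt (originally-T cells now '.'): 21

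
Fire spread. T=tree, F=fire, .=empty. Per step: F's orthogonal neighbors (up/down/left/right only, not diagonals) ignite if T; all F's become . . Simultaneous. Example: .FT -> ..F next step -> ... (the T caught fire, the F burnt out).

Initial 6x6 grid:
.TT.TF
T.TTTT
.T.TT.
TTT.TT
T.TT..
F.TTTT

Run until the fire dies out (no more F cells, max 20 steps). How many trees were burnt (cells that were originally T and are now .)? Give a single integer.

Answer: 22

Derivation:
Step 1: +3 fires, +2 burnt (F count now 3)
Step 2: +2 fires, +3 burnt (F count now 2)
Step 3: +3 fires, +2 burnt (F count now 3)
Step 4: +5 fires, +3 burnt (F count now 5)
Step 5: +3 fires, +5 burnt (F count now 3)
Step 6: +3 fires, +3 burnt (F count now 3)
Step 7: +1 fires, +3 burnt (F count now 1)
Step 8: +1 fires, +1 burnt (F count now 1)
Step 9: +1 fires, +1 burnt (F count now 1)
Step 10: +0 fires, +1 burnt (F count now 0)
Fire out after step 10
Initially T: 23, now '.': 35
Total burnt (originally-T cells now '.'): 22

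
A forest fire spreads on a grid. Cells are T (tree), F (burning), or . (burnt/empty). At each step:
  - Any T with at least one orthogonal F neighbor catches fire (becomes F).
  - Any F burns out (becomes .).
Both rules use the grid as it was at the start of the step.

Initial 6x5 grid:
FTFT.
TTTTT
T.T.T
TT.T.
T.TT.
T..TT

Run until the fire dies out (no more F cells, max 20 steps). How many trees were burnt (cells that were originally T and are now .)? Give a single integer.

Answer: 14

Derivation:
Step 1: +4 fires, +2 burnt (F count now 4)
Step 2: +4 fires, +4 burnt (F count now 4)
Step 3: +2 fires, +4 burnt (F count now 2)
Step 4: +3 fires, +2 burnt (F count now 3)
Step 5: +1 fires, +3 burnt (F count now 1)
Step 6: +0 fires, +1 burnt (F count now 0)
Fire out after step 6
Initially T: 19, now '.': 25
Total burnt (originally-T cells now '.'): 14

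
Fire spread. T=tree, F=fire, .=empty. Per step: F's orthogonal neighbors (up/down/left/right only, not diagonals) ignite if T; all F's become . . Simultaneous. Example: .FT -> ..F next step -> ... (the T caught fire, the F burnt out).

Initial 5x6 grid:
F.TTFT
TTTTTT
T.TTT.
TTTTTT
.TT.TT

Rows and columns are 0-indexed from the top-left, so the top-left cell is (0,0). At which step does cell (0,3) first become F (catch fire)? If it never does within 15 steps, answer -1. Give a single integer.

Step 1: cell (0,3)='F' (+4 fires, +2 burnt)
  -> target ignites at step 1
Step 2: cell (0,3)='.' (+6 fires, +4 burnt)
Step 3: cell (0,3)='.' (+4 fires, +6 burnt)
Step 4: cell (0,3)='.' (+5 fires, +4 burnt)
Step 5: cell (0,3)='.' (+3 fires, +5 burnt)
Step 6: cell (0,3)='.' (+1 fires, +3 burnt)
Step 7: cell (0,3)='.' (+0 fires, +1 burnt)
  fire out at step 7

1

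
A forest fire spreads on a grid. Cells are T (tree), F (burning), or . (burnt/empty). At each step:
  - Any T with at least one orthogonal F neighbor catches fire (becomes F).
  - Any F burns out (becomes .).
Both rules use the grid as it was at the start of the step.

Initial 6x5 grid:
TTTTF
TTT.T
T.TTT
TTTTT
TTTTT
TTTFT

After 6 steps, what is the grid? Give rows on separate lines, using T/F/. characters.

Step 1: 5 trees catch fire, 2 burn out
  TTTF.
  TTT.F
  T.TTT
  TTTTT
  TTTFT
  TTF.F
Step 2: 6 trees catch fire, 5 burn out
  TTF..
  TTT..
  T.TTF
  TTTFT
  TTF.F
  TF...
Step 3: 7 trees catch fire, 6 burn out
  TF...
  TTF..
  T.TF.
  TTF.F
  TF...
  F....
Step 4: 5 trees catch fire, 7 burn out
  F....
  TF...
  T.F..
  TF...
  F....
  .....
Step 5: 2 trees catch fire, 5 burn out
  .....
  F....
  T....
  F....
  .....
  .....
Step 6: 1 trees catch fire, 2 burn out
  .....
  .....
  F....
  .....
  .....
  .....

.....
.....
F....
.....
.....
.....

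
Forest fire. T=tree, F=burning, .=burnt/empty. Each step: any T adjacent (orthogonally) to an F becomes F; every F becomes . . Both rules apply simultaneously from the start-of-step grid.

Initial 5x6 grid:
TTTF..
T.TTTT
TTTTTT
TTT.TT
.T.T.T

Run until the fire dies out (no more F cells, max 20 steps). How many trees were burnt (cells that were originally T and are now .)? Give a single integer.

Step 1: +2 fires, +1 burnt (F count now 2)
Step 2: +4 fires, +2 burnt (F count now 4)
Step 3: +4 fires, +4 burnt (F count now 4)
Step 4: +5 fires, +4 burnt (F count now 5)
Step 5: +3 fires, +5 burnt (F count now 3)
Step 6: +3 fires, +3 burnt (F count now 3)
Step 7: +0 fires, +3 burnt (F count now 0)
Fire out after step 7
Initially T: 22, now '.': 29
Total burnt (originally-T cells now '.'): 21

Answer: 21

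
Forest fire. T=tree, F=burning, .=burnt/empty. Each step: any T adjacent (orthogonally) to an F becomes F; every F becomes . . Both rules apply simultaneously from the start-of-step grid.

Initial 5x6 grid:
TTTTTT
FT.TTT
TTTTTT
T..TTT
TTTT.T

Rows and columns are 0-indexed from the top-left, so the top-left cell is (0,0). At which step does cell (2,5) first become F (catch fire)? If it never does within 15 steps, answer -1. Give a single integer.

Step 1: cell (2,5)='T' (+3 fires, +1 burnt)
Step 2: cell (2,5)='T' (+3 fires, +3 burnt)
Step 3: cell (2,5)='T' (+3 fires, +3 burnt)
Step 4: cell (2,5)='T' (+3 fires, +3 burnt)
Step 5: cell (2,5)='T' (+5 fires, +3 burnt)
Step 6: cell (2,5)='F' (+5 fires, +5 burnt)
  -> target ignites at step 6
Step 7: cell (2,5)='.' (+2 fires, +5 burnt)
Step 8: cell (2,5)='.' (+1 fires, +2 burnt)
Step 9: cell (2,5)='.' (+0 fires, +1 burnt)
  fire out at step 9

6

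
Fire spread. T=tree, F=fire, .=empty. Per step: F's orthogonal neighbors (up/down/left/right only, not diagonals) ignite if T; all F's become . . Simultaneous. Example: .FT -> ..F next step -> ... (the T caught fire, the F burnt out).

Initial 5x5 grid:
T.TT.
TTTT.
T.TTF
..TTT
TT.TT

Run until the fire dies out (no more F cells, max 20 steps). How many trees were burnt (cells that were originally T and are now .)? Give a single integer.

Step 1: +2 fires, +1 burnt (F count now 2)
Step 2: +4 fires, +2 burnt (F count now 4)
Step 3: +4 fires, +4 burnt (F count now 4)
Step 4: +2 fires, +4 burnt (F count now 2)
Step 5: +1 fires, +2 burnt (F count now 1)
Step 6: +2 fires, +1 burnt (F count now 2)
Step 7: +0 fires, +2 burnt (F count now 0)
Fire out after step 7
Initially T: 17, now '.': 23
Total burnt (originally-T cells now '.'): 15

Answer: 15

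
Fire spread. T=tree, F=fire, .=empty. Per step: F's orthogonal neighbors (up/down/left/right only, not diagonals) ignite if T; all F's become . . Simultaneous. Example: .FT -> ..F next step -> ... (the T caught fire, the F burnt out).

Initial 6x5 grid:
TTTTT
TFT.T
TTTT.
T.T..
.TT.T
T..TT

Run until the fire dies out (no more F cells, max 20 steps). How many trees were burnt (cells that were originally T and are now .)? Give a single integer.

Answer: 16

Derivation:
Step 1: +4 fires, +1 burnt (F count now 4)
Step 2: +4 fires, +4 burnt (F count now 4)
Step 3: +4 fires, +4 burnt (F count now 4)
Step 4: +2 fires, +4 burnt (F count now 2)
Step 5: +2 fires, +2 burnt (F count now 2)
Step 6: +0 fires, +2 burnt (F count now 0)
Fire out after step 6
Initially T: 20, now '.': 26
Total burnt (originally-T cells now '.'): 16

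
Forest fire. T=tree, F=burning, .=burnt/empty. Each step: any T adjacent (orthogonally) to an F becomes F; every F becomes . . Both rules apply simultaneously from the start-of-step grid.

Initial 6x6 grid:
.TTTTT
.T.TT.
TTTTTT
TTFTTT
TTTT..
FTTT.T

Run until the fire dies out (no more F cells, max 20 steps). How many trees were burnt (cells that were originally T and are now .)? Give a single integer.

Answer: 26

Derivation:
Step 1: +6 fires, +2 burnt (F count now 6)
Step 2: +7 fires, +6 burnt (F count now 7)
Step 3: +6 fires, +7 burnt (F count now 6)
Step 4: +4 fires, +6 burnt (F count now 4)
Step 5: +2 fires, +4 burnt (F count now 2)
Step 6: +1 fires, +2 burnt (F count now 1)
Step 7: +0 fires, +1 burnt (F count now 0)
Fire out after step 7
Initially T: 27, now '.': 35
Total burnt (originally-T cells now '.'): 26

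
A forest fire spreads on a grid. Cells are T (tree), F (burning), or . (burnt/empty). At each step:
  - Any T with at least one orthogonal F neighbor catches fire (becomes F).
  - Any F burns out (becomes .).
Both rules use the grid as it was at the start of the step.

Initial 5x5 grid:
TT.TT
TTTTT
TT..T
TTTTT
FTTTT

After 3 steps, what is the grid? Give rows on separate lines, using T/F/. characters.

Step 1: 2 trees catch fire, 1 burn out
  TT.TT
  TTTTT
  TT..T
  FTTTT
  .FTTT
Step 2: 3 trees catch fire, 2 burn out
  TT.TT
  TTTTT
  FT..T
  .FTTT
  ..FTT
Step 3: 4 trees catch fire, 3 burn out
  TT.TT
  FTTTT
  .F..T
  ..FTT
  ...FT

TT.TT
FTTTT
.F..T
..FTT
...FT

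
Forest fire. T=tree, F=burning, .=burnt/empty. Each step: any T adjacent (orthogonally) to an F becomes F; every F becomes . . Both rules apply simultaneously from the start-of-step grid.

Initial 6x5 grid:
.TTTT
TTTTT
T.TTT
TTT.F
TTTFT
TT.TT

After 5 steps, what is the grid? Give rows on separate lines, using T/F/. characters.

Step 1: 4 trees catch fire, 2 burn out
  .TTTT
  TTTTT
  T.TTF
  TTT..
  TTF.F
  TT.FT
Step 2: 5 trees catch fire, 4 burn out
  .TTTT
  TTTTF
  T.TF.
  TTF..
  TF...
  TT..F
Step 3: 6 trees catch fire, 5 burn out
  .TTTF
  TTTF.
  T.F..
  TF...
  F....
  TF...
Step 4: 4 trees catch fire, 6 burn out
  .TTF.
  TTF..
  T....
  F....
  .....
  F....
Step 5: 3 trees catch fire, 4 burn out
  .TF..
  TF...
  F....
  .....
  .....
  .....

.TF..
TF...
F....
.....
.....
.....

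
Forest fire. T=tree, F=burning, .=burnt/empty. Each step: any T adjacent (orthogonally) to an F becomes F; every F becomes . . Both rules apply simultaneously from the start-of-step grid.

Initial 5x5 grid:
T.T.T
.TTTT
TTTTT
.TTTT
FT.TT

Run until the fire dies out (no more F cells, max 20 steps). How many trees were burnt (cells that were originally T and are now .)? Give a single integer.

Step 1: +1 fires, +1 burnt (F count now 1)
Step 2: +1 fires, +1 burnt (F count now 1)
Step 3: +2 fires, +1 burnt (F count now 2)
Step 4: +4 fires, +2 burnt (F count now 4)
Step 5: +4 fires, +4 burnt (F count now 4)
Step 6: +4 fires, +4 burnt (F count now 4)
Step 7: +1 fires, +4 burnt (F count now 1)
Step 8: +1 fires, +1 burnt (F count now 1)
Step 9: +0 fires, +1 burnt (F count now 0)
Fire out after step 9
Initially T: 19, now '.': 24
Total burnt (originally-T cells now '.'): 18

Answer: 18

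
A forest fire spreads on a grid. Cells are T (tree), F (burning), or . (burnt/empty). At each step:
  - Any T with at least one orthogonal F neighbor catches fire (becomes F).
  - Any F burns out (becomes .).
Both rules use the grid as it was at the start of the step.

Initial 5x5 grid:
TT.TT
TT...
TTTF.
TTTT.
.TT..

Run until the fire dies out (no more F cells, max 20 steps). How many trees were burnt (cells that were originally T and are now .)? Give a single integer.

Answer: 13

Derivation:
Step 1: +2 fires, +1 burnt (F count now 2)
Step 2: +2 fires, +2 burnt (F count now 2)
Step 3: +4 fires, +2 burnt (F count now 4)
Step 4: +4 fires, +4 burnt (F count now 4)
Step 5: +1 fires, +4 burnt (F count now 1)
Step 6: +0 fires, +1 burnt (F count now 0)
Fire out after step 6
Initially T: 15, now '.': 23
Total burnt (originally-T cells now '.'): 13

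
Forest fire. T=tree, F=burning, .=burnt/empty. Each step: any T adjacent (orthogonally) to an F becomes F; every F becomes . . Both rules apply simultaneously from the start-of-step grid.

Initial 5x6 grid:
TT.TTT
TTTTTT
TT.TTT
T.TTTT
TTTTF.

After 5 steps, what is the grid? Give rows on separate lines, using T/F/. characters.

Step 1: 2 trees catch fire, 1 burn out
  TT.TTT
  TTTTTT
  TT.TTT
  T.TTFT
  TTTF..
Step 2: 4 trees catch fire, 2 burn out
  TT.TTT
  TTTTTT
  TT.TFT
  T.TF.F
  TTF...
Step 3: 5 trees catch fire, 4 burn out
  TT.TTT
  TTTTFT
  TT.F.F
  T.F...
  TF....
Step 4: 4 trees catch fire, 5 burn out
  TT.TFT
  TTTF.F
  TT....
  T.....
  F.....
Step 5: 4 trees catch fire, 4 burn out
  TT.F.F
  TTF...
  TT....
  F.....
  ......

TT.F.F
TTF...
TT....
F.....
......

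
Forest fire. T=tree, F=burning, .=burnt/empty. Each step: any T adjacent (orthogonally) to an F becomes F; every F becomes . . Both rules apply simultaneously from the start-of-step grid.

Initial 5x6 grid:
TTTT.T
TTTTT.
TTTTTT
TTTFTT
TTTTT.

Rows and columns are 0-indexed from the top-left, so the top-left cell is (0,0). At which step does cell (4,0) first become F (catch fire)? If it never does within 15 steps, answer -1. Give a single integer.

Step 1: cell (4,0)='T' (+4 fires, +1 burnt)
Step 2: cell (4,0)='T' (+7 fires, +4 burnt)
Step 3: cell (4,0)='T' (+7 fires, +7 burnt)
Step 4: cell (4,0)='F' (+4 fires, +7 burnt)
  -> target ignites at step 4
Step 5: cell (4,0)='.' (+2 fires, +4 burnt)
Step 6: cell (4,0)='.' (+1 fires, +2 burnt)
Step 7: cell (4,0)='.' (+0 fires, +1 burnt)
  fire out at step 7

4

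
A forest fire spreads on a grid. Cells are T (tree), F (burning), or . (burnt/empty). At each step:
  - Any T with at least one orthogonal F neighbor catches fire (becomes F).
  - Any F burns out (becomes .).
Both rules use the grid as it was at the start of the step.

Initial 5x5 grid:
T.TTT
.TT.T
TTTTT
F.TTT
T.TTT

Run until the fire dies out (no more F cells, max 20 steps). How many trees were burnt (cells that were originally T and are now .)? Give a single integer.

Answer: 18

Derivation:
Step 1: +2 fires, +1 burnt (F count now 2)
Step 2: +1 fires, +2 burnt (F count now 1)
Step 3: +2 fires, +1 burnt (F count now 2)
Step 4: +3 fires, +2 burnt (F count now 3)
Step 5: +4 fires, +3 burnt (F count now 4)
Step 6: +4 fires, +4 burnt (F count now 4)
Step 7: +2 fires, +4 burnt (F count now 2)
Step 8: +0 fires, +2 burnt (F count now 0)
Fire out after step 8
Initially T: 19, now '.': 24
Total burnt (originally-T cells now '.'): 18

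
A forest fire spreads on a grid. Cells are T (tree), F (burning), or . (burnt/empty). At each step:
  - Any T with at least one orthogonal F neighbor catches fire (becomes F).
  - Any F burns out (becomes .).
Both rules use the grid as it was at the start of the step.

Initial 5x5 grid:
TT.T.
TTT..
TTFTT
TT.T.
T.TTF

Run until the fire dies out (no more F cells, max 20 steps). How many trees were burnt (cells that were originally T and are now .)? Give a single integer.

Step 1: +4 fires, +2 burnt (F count now 4)
Step 2: +6 fires, +4 burnt (F count now 6)
Step 3: +3 fires, +6 burnt (F count now 3)
Step 4: +2 fires, +3 burnt (F count now 2)
Step 5: +0 fires, +2 burnt (F count now 0)
Fire out after step 5
Initially T: 16, now '.': 24
Total burnt (originally-T cells now '.'): 15

Answer: 15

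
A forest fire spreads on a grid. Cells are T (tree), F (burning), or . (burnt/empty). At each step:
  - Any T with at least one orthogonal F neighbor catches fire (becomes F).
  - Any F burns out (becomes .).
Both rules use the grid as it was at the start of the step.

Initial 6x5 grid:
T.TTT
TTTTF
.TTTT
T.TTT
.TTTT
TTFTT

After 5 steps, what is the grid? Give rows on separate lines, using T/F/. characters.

Step 1: 6 trees catch fire, 2 burn out
  T.TTF
  TTTF.
  .TTTF
  T.TTT
  .TFTT
  TF.FT
Step 2: 9 trees catch fire, 6 burn out
  T.TF.
  TTF..
  .TTF.
  T.FTF
  .F.FT
  F...F
Step 3: 5 trees catch fire, 9 burn out
  T.F..
  TF...
  .TF..
  T..F.
  ....F
  .....
Step 4: 2 trees catch fire, 5 burn out
  T....
  F....
  .F...
  T....
  .....
  .....
Step 5: 1 trees catch fire, 2 burn out
  F....
  .....
  .....
  T....
  .....
  .....

F....
.....
.....
T....
.....
.....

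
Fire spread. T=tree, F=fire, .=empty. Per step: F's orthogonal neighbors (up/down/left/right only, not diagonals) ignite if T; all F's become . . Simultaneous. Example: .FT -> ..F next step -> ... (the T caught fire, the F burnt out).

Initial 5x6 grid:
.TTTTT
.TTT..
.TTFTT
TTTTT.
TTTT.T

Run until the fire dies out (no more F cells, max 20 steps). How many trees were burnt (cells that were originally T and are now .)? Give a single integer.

Step 1: +4 fires, +1 burnt (F count now 4)
Step 2: +7 fires, +4 burnt (F count now 7)
Step 3: +5 fires, +7 burnt (F count now 5)
Step 4: +4 fires, +5 burnt (F count now 4)
Step 5: +1 fires, +4 burnt (F count now 1)
Step 6: +0 fires, +1 burnt (F count now 0)
Fire out after step 6
Initially T: 22, now '.': 29
Total burnt (originally-T cells now '.'): 21

Answer: 21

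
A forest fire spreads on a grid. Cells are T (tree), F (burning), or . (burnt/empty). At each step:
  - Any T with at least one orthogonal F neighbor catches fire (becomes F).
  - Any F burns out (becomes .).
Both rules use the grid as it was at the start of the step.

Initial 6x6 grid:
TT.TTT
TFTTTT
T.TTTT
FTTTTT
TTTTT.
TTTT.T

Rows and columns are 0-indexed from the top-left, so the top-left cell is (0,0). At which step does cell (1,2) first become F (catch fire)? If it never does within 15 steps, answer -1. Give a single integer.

Step 1: cell (1,2)='F' (+6 fires, +2 burnt)
  -> target ignites at step 1
Step 2: cell (1,2)='.' (+6 fires, +6 burnt)
Step 3: cell (1,2)='.' (+6 fires, +6 burnt)
Step 4: cell (1,2)='.' (+6 fires, +6 burnt)
Step 5: cell (1,2)='.' (+5 fires, +6 burnt)
Step 6: cell (1,2)='.' (+0 fires, +5 burnt)
  fire out at step 6

1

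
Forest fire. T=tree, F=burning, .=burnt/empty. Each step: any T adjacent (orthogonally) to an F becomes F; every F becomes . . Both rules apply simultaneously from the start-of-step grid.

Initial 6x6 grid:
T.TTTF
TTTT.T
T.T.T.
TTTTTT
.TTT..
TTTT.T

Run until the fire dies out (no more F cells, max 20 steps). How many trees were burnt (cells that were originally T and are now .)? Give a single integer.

Answer: 25

Derivation:
Step 1: +2 fires, +1 burnt (F count now 2)
Step 2: +1 fires, +2 burnt (F count now 1)
Step 3: +2 fires, +1 burnt (F count now 2)
Step 4: +1 fires, +2 burnt (F count now 1)
Step 5: +2 fires, +1 burnt (F count now 2)
Step 6: +2 fires, +2 burnt (F count now 2)
Step 7: +5 fires, +2 burnt (F count now 5)
Step 8: +5 fires, +5 burnt (F count now 5)
Step 9: +4 fires, +5 burnt (F count now 4)
Step 10: +1 fires, +4 burnt (F count now 1)
Step 11: +0 fires, +1 burnt (F count now 0)
Fire out after step 11
Initially T: 26, now '.': 35
Total burnt (originally-T cells now '.'): 25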